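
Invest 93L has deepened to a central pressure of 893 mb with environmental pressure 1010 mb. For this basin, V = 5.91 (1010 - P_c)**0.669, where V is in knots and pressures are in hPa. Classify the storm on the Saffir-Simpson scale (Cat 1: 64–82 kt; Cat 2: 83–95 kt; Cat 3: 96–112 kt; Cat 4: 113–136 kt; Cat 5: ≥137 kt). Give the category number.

5

ΔP = 1010 − 893 = 117 mb.
V ≈ 5.91 × 117^0.669 = 5.91 × 24.19 ≈ 143 kt.
143 kt falls in the Category 5 band.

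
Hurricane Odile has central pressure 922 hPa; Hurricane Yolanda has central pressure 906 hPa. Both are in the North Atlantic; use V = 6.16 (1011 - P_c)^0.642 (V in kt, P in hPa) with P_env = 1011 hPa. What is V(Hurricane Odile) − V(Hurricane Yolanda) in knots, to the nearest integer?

Hurricane Odile: ΔP = 89; V ≈ 6.16 × 89^0.642 ≈ 109.92 kt.
Hurricane Yolanda: ΔP = 105; V ≈ 6.16 × 105^0.642 ≈ 122.23 kt.
Difference ≈ 109.92 − 122.23 = -12.31 → -12 kt.

-12 kt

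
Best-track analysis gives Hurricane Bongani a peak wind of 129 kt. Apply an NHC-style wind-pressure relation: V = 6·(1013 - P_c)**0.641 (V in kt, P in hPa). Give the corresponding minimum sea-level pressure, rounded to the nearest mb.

893 mb

ΔP = (V / 6)^(1/0.641) = (129/6)^1.560.
129/6 = 21.500; 21.500^1.560 ≈ 119.86 mb.
P_c = 1013 − 119.86 = 893.14 ≈ 893 mb.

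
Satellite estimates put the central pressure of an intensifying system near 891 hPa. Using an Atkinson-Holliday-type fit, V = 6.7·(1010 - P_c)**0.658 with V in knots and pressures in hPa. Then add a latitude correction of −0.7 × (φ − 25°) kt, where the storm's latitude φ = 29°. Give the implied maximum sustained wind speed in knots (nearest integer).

ΔP = 1010 − 891 = 119 hPa.
119^0.658 ≈ 23.212.
V ≈ 6.7 × 23.212 ≈ 155.5 kt.
Latitude correction: −0.7 × (29 − 25) = -2.8 kt.
Corrected V ≈ 152.7 kt → 153 kt.

153 kt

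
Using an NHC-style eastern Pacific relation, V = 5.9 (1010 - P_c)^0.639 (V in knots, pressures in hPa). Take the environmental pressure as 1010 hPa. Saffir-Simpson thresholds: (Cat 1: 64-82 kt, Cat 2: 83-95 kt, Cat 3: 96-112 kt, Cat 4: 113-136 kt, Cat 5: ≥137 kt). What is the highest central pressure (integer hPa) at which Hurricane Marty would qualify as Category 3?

931 hPa

Category 3 begins at V = 96 kt.
Required ΔP = (96/5.9)^(1/0.639) = 16.271^1.565 ≈ 78.67 hPa.
P_c ≤ 1010 − 78.67 = 931.33, so the highest integer P_c is 931 hPa.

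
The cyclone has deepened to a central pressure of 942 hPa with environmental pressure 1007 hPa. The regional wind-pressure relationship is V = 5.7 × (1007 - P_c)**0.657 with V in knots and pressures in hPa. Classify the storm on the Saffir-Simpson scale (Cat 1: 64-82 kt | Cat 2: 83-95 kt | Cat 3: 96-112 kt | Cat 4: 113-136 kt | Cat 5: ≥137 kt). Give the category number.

2

ΔP = 1007 − 942 = 65 hPa.
V ≈ 5.7 × 65^0.657 = 5.7 × 15.53 ≈ 89 kt.
89 kt falls in the Category 2 band.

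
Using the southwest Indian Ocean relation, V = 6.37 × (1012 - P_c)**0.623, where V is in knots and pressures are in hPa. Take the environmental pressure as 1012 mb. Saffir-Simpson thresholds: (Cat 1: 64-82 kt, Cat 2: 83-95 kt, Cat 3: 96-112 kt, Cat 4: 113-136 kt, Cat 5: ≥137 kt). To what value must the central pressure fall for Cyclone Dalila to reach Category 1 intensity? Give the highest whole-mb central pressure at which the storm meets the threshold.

Category 1 begins at V = 64 kt.
Required ΔP = (64/6.37)^(1/0.623) = 10.047^1.605 ≈ 40.59 mb.
P_c ≤ 1012 − 40.59 = 971.41, so the highest integer P_c is 971 mb.

971 mb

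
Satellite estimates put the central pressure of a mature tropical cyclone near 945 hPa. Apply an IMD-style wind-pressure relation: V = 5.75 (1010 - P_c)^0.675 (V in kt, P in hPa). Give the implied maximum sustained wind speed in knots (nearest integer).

96 kt

ΔP = 1010 − 945 = 65 hPa.
65^0.675 ≈ 16.738.
V ≈ 5.75 × 16.738 ≈ 96.2 kt.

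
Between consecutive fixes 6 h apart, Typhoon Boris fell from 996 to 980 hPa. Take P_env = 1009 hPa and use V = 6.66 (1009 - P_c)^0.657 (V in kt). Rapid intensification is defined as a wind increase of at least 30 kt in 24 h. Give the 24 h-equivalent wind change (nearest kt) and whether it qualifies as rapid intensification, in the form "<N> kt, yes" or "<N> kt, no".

V₁: ΔP = 13, V ≈ 6.66 × 13^0.657 ≈ 35.92 kt.
V₂: ΔP = 29, V ≈ 6.66 × 29^0.657 ≈ 60.85 kt.
ΔV over 6 h = 24.93 kt → 24 h equivalent = 24.93 × 24/6 ≈ 99.72 kt.
100 kt ≥ 30 kt ⇒ rapid intensification.

100 kt, yes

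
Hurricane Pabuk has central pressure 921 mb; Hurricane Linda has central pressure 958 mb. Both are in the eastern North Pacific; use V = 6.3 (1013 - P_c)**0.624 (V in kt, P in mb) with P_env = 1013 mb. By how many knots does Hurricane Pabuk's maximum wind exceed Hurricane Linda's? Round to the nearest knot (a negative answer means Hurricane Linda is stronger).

29 kt

Hurricane Pabuk: ΔP = 92; V ≈ 6.3 × 92^0.624 ≈ 105.86 kt.
Hurricane Linda: ΔP = 55; V ≈ 6.3 × 55^0.624 ≈ 76.79 kt.
Difference ≈ 105.86 − 76.79 = 29.07 → 29 kt.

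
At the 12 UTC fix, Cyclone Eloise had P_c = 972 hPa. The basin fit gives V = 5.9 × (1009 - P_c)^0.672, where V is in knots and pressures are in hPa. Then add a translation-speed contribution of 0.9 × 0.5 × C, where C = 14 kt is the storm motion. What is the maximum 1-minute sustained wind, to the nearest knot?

73 kt

ΔP = 1009 − 972 = 37 hPa.
37^0.672 ≈ 11.320.
V ≈ 5.9 × 11.320 ≈ 66.8 kt.
Translation term: 0.9 × 0.5 × 14 = 6.3 kt.
Corrected V ≈ 73.1 kt → 73 kt.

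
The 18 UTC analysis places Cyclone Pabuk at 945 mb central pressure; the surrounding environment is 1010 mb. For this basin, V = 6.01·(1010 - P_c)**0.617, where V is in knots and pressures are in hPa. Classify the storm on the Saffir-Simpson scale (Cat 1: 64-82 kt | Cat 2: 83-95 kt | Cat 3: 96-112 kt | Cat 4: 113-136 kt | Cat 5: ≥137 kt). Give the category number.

ΔP = 1010 − 945 = 65 mb.
V ≈ 6.01 × 65^0.617 = 6.01 × 13.14 ≈ 79 kt.
79 kt falls in the Category 1 band.

1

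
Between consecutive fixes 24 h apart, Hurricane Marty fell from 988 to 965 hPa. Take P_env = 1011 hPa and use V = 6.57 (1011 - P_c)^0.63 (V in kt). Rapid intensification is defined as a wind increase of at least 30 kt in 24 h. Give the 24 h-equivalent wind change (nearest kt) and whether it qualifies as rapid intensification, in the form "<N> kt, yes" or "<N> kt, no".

26 kt, no

V₁: ΔP = 23, V ≈ 6.57 × 23^0.63 ≈ 47.36 kt.
V₂: ΔP = 46, V ≈ 6.57 × 46^0.63 ≈ 73.30 kt.
ΔV over 24 h = 25.94 kt → 24 h equivalent = 25.94 × 24/24 ≈ 25.94 kt.
26 kt < 30 kt ⇒ not rapid intensification.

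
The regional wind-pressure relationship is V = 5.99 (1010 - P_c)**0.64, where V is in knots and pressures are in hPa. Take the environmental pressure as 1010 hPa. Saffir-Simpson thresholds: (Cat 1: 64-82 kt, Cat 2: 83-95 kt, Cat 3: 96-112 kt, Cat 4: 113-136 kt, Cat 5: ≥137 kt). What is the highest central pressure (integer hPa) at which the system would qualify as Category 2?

949 hPa

Category 2 begins at V = 83 kt.
Required ΔP = (83/5.99)^(1/0.64) = 13.856^1.562 ≈ 60.79 hPa.
P_c ≤ 1010 − 60.79 = 949.21, so the highest integer P_c is 949 hPa.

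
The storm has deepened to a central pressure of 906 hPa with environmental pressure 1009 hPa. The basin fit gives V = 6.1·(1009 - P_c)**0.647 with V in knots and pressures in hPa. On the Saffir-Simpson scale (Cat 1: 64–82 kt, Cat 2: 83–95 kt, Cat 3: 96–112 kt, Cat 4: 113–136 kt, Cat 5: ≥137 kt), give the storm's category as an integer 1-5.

4

ΔP = 1009 − 906 = 103 hPa.
V ≈ 6.1 × 103^0.647 = 6.1 × 20.06 ≈ 122 kt.
122 kt falls in the Category 4 band.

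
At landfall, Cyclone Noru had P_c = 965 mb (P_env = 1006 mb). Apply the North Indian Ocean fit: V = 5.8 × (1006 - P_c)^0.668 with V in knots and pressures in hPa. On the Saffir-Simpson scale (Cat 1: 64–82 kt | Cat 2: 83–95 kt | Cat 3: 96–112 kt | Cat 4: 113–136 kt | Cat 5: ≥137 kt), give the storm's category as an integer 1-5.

1

ΔP = 1006 − 965 = 41 mb.
V ≈ 5.8 × 41^0.668 = 5.8 × 11.95 ≈ 69 kt.
69 kt falls in the Category 1 band.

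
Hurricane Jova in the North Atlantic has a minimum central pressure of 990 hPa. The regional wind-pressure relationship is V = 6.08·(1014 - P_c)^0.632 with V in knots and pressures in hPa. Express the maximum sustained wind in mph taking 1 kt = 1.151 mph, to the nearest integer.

ΔP = 1014 − 990 = 24 hPa.
V ≈ 6.08 × 24^0.632 = 6.08 × 7.452 ≈ 45.310 kt.
45.310 × 1.151 ≈ 52.15 mph → 52 mph.

52 mph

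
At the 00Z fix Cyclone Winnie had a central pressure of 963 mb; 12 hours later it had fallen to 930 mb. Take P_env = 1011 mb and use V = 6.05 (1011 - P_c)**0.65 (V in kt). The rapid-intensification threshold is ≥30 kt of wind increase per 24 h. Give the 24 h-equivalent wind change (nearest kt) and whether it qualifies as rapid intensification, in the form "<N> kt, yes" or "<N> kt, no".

61 kt, yes

V₁: ΔP = 48, V ≈ 6.05 × 48^0.65 ≈ 74.91 kt.
V₂: ΔP = 81, V ≈ 6.05 × 81^0.65 ≈ 105.26 kt.
ΔV over 12 h = 30.35 kt → 24 h equivalent = 30.35 × 24/12 ≈ 60.70 kt.
61 kt ≥ 30 kt ⇒ rapid intensification.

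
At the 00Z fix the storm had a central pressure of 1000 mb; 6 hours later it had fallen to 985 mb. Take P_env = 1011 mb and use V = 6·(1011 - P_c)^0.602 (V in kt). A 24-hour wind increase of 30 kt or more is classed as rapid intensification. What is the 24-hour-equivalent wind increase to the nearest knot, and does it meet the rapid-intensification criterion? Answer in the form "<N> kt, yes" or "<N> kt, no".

V₁: ΔP = 11, V ≈ 6 × 11^0.602 ≈ 25.41 kt.
V₂: ΔP = 26, V ≈ 6 × 26^0.602 ≈ 42.65 kt.
ΔV over 6 h = 17.24 kt → 24 h equivalent = 17.24 × 24/6 ≈ 68.96 kt.
69 kt ≥ 30 kt ⇒ rapid intensification.

69 kt, yes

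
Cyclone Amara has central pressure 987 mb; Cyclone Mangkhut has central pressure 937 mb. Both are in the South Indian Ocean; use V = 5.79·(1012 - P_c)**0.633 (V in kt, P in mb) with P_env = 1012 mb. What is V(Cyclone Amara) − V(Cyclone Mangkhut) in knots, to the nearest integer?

Cyclone Amara: ΔP = 25; V ≈ 5.79 × 25^0.633 ≈ 44.42 kt.
Cyclone Mangkhut: ΔP = 75; V ≈ 5.79 × 75^0.633 ≈ 89.04 kt.
Difference ≈ 44.42 − 89.04 = -44.62 → -45 kt.

-45 kt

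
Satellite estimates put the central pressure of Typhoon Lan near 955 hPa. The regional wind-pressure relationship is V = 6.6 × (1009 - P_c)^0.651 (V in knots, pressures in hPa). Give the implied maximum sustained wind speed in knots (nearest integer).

ΔP = 1009 − 955 = 54 hPa.
54^0.651 ≈ 13.421.
V ≈ 6.6 × 13.421 ≈ 88.6 kt.

89 kt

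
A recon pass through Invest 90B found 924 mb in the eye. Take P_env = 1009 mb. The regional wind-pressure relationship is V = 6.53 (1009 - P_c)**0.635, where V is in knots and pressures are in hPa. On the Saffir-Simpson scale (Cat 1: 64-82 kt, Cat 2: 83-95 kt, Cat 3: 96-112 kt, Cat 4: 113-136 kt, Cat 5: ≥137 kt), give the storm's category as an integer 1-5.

3

ΔP = 1009 − 924 = 85 mb.
V ≈ 6.53 × 85^0.635 = 6.53 × 16.80 ≈ 110 kt.
110 kt falls in the Category 3 band.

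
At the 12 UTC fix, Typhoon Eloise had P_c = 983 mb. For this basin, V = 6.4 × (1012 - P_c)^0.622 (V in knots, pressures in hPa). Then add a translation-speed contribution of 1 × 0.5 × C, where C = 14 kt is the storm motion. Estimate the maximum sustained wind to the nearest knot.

59 kt

ΔP = 1012 − 983 = 29 mb.
29^0.622 ≈ 8.121.
V ≈ 6.4 × 8.121 ≈ 52.0 kt.
Translation term: 1 × 0.5 × 14 = 7 kt.
Corrected V ≈ 59 kt → 59 kt.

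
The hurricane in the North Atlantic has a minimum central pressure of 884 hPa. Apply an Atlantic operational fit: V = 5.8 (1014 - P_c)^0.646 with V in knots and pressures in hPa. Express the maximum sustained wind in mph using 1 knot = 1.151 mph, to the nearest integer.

ΔP = 1014 − 884 = 130 hPa.
V ≈ 5.8 × 130^0.646 = 5.8 × 23.206 ≈ 134.597 kt.
134.597 × 1.151 ≈ 154.92 mph → 155 mph.

155 mph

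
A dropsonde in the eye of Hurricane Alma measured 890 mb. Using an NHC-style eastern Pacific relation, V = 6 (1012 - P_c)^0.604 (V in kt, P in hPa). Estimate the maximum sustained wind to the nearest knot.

ΔP = 1012 − 890 = 122 mb.
122^0.604 ≈ 18.204.
V ≈ 6 × 18.204 ≈ 109.2 kt.

109 kt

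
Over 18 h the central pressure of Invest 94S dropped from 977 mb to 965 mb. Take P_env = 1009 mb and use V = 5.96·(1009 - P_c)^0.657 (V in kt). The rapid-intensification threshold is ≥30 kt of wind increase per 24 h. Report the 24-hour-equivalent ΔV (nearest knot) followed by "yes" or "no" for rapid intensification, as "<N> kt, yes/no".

V₁: ΔP = 32, V ≈ 5.96 × 32^0.657 ≈ 58.09 kt.
V₂: ΔP = 44, V ≈ 5.96 × 44^0.657 ≈ 71.61 kt.
ΔV over 18 h = 13.52 kt → 24 h equivalent = 13.52 × 24/18 ≈ 18.03 kt.
18 kt < 30 kt ⇒ not rapid intensification.

18 kt, no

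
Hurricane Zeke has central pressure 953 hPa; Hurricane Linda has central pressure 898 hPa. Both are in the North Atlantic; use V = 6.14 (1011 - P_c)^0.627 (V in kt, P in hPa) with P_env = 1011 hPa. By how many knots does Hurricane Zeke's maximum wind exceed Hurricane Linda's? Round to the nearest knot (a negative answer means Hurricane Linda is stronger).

-41 kt

Hurricane Zeke: ΔP = 58; V ≈ 6.14 × 58^0.627 ≈ 78.31 kt.
Hurricane Linda: ΔP = 113; V ≈ 6.14 × 113^0.627 ≈ 118.97 kt.
Difference ≈ 78.31 − 118.97 = -40.66 → -41 kt.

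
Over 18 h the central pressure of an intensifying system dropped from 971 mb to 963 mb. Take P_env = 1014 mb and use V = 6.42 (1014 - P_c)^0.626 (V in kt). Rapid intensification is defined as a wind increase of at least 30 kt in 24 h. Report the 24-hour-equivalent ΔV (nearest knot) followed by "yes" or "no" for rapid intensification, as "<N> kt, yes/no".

10 kt, no

V₁: ΔP = 43, V ≈ 6.42 × 43^0.626 ≈ 67.62 kt.
V₂: ΔP = 51, V ≈ 6.42 × 51^0.626 ≈ 75.24 kt.
ΔV over 18 h = 7.62 kt → 24 h equivalent = 7.62 × 24/18 ≈ 10.16 kt.
10 kt < 30 kt ⇒ not rapid intensification.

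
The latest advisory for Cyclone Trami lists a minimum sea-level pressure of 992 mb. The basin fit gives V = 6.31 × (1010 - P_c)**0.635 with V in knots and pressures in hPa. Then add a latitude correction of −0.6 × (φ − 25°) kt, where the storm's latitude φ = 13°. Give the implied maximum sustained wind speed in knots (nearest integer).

ΔP = 1010 − 992 = 18 mb.
18^0.635 ≈ 6.268.
V ≈ 6.31 × 6.268 ≈ 39.5 kt.
Latitude correction: −0.6 × (13 − 25) = 7.2 kt.
Corrected V ≈ 46.7 kt → 47 kt.

47 kt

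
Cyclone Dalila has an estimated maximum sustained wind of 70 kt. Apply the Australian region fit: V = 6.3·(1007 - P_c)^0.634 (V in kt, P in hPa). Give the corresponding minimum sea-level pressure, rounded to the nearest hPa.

962 hPa

ΔP = (V / 6.3)^(1/0.634) = (70/6.3)^1.577.
70/6.3 = 11.111; 11.111^1.577 ≈ 44.61 hPa.
P_c = 1007 − 44.61 = 962.39 ≈ 962 hPa.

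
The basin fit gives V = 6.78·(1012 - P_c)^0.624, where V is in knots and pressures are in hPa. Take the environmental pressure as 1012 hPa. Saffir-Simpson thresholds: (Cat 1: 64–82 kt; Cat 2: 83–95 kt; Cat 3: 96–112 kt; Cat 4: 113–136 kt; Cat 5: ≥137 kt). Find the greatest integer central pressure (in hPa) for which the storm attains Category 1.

975 hPa

Category 1 begins at V = 64 kt.
Required ΔP = (64/6.78)^(1/0.624) = 9.440^1.603 ≈ 36.51 hPa.
P_c ≤ 1012 − 36.51 = 975.49, so the highest integer P_c is 975 hPa.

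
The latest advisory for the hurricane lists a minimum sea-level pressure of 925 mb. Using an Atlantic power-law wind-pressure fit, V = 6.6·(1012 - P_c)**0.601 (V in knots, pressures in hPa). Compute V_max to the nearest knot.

97 kt

ΔP = 1012 − 925 = 87 mb.
87^0.601 ≈ 14.644.
V ≈ 6.6 × 14.644 ≈ 96.6 kt.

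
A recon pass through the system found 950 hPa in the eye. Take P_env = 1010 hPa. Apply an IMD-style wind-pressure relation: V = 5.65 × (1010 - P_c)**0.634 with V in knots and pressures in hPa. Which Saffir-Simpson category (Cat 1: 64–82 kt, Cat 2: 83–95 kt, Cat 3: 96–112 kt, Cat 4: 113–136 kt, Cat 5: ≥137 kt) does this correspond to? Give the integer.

1

ΔP = 1010 − 950 = 60 hPa.
V ≈ 5.65 × 60^0.634 = 5.65 × 13.41 ≈ 76 kt.
76 kt falls in the Category 1 band.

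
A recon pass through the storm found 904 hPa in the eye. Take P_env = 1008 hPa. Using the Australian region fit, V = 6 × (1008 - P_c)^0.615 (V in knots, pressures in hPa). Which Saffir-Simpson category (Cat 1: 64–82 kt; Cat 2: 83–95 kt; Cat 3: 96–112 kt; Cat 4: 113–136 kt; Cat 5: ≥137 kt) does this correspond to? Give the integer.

ΔP = 1008 − 904 = 104 hPa.
V ≈ 6 × 104^0.615 = 6 × 17.40 ≈ 104 kt.
104 kt falls in the Category 3 band.

3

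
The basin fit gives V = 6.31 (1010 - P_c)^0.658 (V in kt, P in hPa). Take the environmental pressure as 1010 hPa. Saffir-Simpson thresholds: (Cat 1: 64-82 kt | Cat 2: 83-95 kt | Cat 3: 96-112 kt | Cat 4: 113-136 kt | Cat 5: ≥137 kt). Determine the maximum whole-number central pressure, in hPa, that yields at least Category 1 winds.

976 hPa

Category 1 begins at V = 64 kt.
Required ΔP = (64/6.31)^(1/0.658) = 10.143^1.520 ≈ 33.81 hPa.
P_c ≤ 1010 − 33.81 = 976.19, so the highest integer P_c is 976 hPa.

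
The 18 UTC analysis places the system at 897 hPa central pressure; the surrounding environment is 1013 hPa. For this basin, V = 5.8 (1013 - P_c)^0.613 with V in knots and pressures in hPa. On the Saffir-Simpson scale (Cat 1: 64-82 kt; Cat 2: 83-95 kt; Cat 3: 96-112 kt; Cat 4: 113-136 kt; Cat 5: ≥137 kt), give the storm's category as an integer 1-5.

3

ΔP = 1013 − 897 = 116 hPa.
V ≈ 5.8 × 116^0.613 = 5.8 × 18.43 ≈ 107 kt.
107 kt falls in the Category 3 band.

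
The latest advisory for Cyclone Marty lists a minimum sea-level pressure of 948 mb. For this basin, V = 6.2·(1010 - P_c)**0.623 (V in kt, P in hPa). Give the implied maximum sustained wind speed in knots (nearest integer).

ΔP = 1010 − 948 = 62 mb.
62^0.623 ≈ 13.082.
V ≈ 6.2 × 13.082 ≈ 81.1 kt.

81 kt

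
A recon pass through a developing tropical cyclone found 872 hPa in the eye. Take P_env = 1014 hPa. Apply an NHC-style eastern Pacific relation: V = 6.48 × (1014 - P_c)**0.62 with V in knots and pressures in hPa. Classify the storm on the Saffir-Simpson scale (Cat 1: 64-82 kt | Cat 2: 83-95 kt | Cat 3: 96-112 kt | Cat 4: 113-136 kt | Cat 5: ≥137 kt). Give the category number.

ΔP = 1014 − 872 = 142 hPa.
V ≈ 6.48 × 142^0.62 = 6.48 × 21.60 ≈ 140 kt.
140 kt falls in the Category 5 band.

5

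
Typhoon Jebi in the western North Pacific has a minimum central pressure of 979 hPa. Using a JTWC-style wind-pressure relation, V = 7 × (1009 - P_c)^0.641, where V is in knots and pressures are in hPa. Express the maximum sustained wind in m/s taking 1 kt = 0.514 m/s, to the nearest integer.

32 m/s

ΔP = 1009 − 979 = 30 hPa.
V ≈ 7 × 30^0.641 = 7 × 8.848 ≈ 61.935 kt.
61.935 × 0.514 ≈ 31.83 m/s → 32 m/s.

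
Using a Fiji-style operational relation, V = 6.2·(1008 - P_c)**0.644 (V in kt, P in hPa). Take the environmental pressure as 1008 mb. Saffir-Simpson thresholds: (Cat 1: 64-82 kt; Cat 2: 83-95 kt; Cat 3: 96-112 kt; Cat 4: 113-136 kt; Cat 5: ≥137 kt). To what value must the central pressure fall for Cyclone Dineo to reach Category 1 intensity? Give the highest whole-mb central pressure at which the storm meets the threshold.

Category 1 begins at V = 64 kt.
Required ΔP = (64/6.2)^(1/0.644) = 10.323^1.553 ≈ 37.52 mb.
P_c ≤ 1008 − 37.52 = 970.48, so the highest integer P_c is 970 mb.

970 mb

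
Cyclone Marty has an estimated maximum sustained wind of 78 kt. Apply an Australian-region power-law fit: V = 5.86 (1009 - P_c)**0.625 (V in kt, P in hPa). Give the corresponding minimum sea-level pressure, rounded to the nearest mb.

946 mb

ΔP = (V / 5.86)^(1/0.625) = (78/5.86)^1.600.
78/5.86 = 13.311; 13.311^1.600 ≈ 62.91 mb.
P_c = 1009 − 62.91 = 946.09 ≈ 946 mb.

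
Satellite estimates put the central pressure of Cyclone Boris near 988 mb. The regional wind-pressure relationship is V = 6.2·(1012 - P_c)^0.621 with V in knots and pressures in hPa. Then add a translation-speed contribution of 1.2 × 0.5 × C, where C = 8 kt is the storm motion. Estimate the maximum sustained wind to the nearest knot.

49 kt

ΔP = 1012 − 988 = 24 mb.
24^0.621 ≈ 7.196.
V ≈ 6.2 × 7.196 ≈ 44.6 kt.
Translation term: 1.2 × 0.5 × 8 = 4.8 kt.
Corrected V ≈ 49.4 kt → 49 kt.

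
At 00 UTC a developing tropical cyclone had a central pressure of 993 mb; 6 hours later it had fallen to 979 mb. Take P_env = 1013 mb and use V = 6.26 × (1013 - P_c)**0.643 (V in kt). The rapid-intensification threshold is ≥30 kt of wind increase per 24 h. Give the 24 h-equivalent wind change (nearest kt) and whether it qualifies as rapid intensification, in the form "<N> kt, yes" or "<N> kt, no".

70 kt, yes

V₁: ΔP = 20, V ≈ 6.26 × 20^0.643 ≈ 42.97 kt.
V₂: ΔP = 34, V ≈ 6.26 × 34^0.643 ≈ 60.44 kt.
ΔV over 6 h = 17.47 kt → 24 h equivalent = 17.47 × 24/6 ≈ 69.88 kt.
70 kt ≥ 30 kt ⇒ rapid intensification.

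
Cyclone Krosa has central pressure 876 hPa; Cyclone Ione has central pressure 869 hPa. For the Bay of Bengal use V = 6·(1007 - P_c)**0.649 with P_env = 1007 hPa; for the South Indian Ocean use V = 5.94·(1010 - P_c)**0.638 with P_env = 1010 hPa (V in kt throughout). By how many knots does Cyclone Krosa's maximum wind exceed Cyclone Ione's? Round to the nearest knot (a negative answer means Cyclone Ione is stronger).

2 kt

Cyclone Krosa: ΔP = 131; V ≈ 6 × 131^0.649 ≈ 141.99 kt.
Cyclone Ione: ΔP = 141; V ≈ 5.94 × 141^0.638 ≈ 139.63 kt.
Difference ≈ 141.99 − 139.63 = 2.36 → 2 kt.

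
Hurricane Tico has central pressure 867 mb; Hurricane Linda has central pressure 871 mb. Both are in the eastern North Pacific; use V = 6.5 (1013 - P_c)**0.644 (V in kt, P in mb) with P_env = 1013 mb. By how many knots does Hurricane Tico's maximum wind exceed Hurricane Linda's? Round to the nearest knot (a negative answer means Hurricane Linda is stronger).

3 kt

Hurricane Tico: ΔP = 146; V ≈ 6.5 × 146^0.644 ≈ 160.97 kt.
Hurricane Linda: ΔP = 142; V ≈ 6.5 × 142^0.644 ≈ 158.12 kt.
Difference ≈ 160.97 − 158.12 = 2.85 → 3 kt.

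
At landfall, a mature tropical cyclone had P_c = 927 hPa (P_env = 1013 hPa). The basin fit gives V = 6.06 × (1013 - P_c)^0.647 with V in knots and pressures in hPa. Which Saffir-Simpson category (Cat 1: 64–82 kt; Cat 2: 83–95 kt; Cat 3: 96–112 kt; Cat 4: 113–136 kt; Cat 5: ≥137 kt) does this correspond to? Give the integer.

3

ΔP = 1013 − 927 = 86 hPa.
V ≈ 6.06 × 86^0.647 = 6.06 × 17.85 ≈ 108 kt.
108 kt falls in the Category 3 band.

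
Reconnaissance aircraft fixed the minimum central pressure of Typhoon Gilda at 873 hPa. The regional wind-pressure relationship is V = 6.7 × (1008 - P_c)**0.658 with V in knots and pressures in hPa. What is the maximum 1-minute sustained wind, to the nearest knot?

ΔP = 1008 − 873 = 135 hPa.
135^0.658 ≈ 25.221.
V ≈ 6.7 × 25.221 ≈ 169.0 kt.

169 kt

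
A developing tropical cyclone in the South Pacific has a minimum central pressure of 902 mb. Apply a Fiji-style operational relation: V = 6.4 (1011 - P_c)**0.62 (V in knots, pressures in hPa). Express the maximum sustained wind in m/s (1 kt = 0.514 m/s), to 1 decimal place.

60.3 m/s

ΔP = 1011 − 902 = 109 mb.
V ≈ 6.4 × 109^0.62 = 6.4 × 18.332 ≈ 117.323 kt.
117.323 × 0.514 ≈ 60.30 m/s → 60.3 m/s.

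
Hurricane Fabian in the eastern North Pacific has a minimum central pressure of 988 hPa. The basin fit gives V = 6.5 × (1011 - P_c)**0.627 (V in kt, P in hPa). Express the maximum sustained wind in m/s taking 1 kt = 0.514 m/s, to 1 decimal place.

ΔP = 1011 − 988 = 23 hPa.
V ≈ 6.5 × 23^0.627 = 6.5 × 7.142 ≈ 46.421 kt.
46.421 × 0.514 ≈ 23.86 m/s → 23.9 m/s.

23.9 m/s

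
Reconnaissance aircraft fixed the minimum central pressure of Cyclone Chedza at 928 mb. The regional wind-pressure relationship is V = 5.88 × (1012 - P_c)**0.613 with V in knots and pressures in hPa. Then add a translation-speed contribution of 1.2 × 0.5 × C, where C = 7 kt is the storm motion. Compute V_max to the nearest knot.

93 kt

ΔP = 1012 − 928 = 84 mb.
84^0.613 ≈ 15.121.
V ≈ 5.88 × 15.121 ≈ 88.9 kt.
Translation term: 1.2 × 0.5 × 7 = 4.2 kt.
Corrected V ≈ 93.1 kt → 93 kt.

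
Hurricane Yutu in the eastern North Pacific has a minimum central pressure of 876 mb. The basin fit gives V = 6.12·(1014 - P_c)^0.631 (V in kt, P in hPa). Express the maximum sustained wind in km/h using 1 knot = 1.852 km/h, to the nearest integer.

ΔP = 1014 − 876 = 138 mb.
V ≈ 6.12 × 138^0.631 = 6.12 × 22.401 ≈ 137.093 kt.
137.093 × 1.852 ≈ 253.90 km/h → 254 km/h.

254 km/h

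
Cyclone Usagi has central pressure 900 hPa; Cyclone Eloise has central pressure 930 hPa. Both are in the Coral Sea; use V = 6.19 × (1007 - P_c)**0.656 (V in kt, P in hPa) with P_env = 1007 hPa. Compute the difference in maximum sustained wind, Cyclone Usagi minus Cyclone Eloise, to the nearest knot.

26 kt

Cyclone Usagi: ΔP = 107; V ≈ 6.19 × 107^0.656 ≈ 132.73 kt.
Cyclone Eloise: ΔP = 77; V ≈ 6.19 × 77^0.656 ≈ 106.96 kt.
Difference ≈ 132.73 − 106.96 = 25.77 → 26 kt.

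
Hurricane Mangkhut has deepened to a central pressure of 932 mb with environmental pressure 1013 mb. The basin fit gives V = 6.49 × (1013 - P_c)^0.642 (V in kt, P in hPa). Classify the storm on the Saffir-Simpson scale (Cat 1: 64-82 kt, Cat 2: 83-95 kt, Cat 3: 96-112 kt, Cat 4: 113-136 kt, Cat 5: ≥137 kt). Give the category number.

3

ΔP = 1013 − 932 = 81 mb.
V ≈ 6.49 × 81^0.642 = 6.49 × 16.80 ≈ 109 kt.
109 kt falls in the Category 3 band.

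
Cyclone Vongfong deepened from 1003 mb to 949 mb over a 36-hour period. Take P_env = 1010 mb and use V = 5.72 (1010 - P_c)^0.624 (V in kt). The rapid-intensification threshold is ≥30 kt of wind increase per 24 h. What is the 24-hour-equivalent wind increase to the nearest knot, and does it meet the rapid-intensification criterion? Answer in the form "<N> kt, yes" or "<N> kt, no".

37 kt, yes

V₁: ΔP = 7, V ≈ 5.72 × 7^0.624 ≈ 19.26 kt.
V₂: ΔP = 61, V ≈ 5.72 × 61^0.624 ≈ 74.38 kt.
ΔV over 36 h = 55.12 kt → 24 h equivalent = 55.12 × 24/36 ≈ 36.75 kt.
37 kt ≥ 30 kt ⇒ rapid intensification.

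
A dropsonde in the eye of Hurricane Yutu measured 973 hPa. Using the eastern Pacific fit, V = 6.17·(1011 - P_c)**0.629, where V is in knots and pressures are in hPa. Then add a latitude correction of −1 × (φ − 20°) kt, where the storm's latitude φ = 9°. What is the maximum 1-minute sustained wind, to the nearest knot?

ΔP = 1011 − 973 = 38 hPa.
38^0.629 ≈ 9.856.
V ≈ 6.17 × 9.856 ≈ 60.8 kt.
Latitude correction: −1 × (9 − 20) = 11 kt.
Corrected V ≈ 71.8 kt → 72 kt.

72 kt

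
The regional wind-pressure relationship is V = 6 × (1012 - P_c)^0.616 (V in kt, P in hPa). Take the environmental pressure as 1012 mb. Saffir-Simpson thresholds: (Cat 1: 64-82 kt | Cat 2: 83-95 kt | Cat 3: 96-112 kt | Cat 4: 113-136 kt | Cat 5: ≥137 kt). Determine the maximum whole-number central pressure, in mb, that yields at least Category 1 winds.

965 mb

Category 1 begins at V = 64 kt.
Required ΔP = (64/6)^(1/0.616) = 10.667^1.623 ≈ 46.65 mb.
P_c ≤ 1012 − 46.65 = 965.35, so the highest integer P_c is 965 mb.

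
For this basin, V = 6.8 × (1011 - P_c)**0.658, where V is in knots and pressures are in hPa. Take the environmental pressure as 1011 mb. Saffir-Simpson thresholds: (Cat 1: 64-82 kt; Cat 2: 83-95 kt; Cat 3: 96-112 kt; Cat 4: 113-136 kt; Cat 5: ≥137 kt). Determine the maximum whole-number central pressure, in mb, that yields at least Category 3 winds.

Category 3 begins at V = 96 kt.
Required ΔP = (96/6.8)^(1/0.658) = 14.118^1.520 ≈ 55.89 mb.
P_c ≤ 1011 − 55.89 = 955.11, so the highest integer P_c is 955 mb.

955 mb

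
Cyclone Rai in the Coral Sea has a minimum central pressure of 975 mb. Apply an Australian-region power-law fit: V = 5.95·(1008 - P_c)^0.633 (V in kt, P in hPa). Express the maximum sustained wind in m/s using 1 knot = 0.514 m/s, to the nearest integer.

ΔP = 1008 − 975 = 33 mb.
V ≈ 5.95 × 33^0.633 = 5.95 × 9.146 ≈ 54.417 kt.
54.417 × 0.514 ≈ 27.97 m/s → 28 m/s.

28 m/s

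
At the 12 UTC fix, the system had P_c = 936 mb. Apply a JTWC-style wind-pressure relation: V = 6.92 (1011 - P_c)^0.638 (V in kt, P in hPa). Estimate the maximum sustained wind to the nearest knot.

109 kt

ΔP = 1011 − 936 = 75 mb.
75^0.638 ≈ 15.714.
V ≈ 6.92 × 15.714 ≈ 108.7 kt.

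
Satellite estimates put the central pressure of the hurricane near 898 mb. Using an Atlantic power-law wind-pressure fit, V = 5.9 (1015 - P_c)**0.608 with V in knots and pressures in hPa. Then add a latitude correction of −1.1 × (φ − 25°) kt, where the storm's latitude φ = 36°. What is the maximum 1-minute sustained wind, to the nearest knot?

ΔP = 1015 − 898 = 117 mb.
117^0.608 ≈ 18.091.
V ≈ 5.9 × 18.091 ≈ 106.7 kt.
Latitude correction: −1.1 × (36 − 25) = -12.1 kt.
Corrected V ≈ 94.6 kt → 95 kt.

95 kt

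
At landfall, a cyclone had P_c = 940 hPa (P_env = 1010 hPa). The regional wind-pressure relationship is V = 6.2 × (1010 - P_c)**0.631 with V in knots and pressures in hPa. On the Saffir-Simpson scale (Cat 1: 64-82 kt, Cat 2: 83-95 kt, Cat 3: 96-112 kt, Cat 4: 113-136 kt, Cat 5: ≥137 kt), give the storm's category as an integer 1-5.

ΔP = 1010 − 940 = 70 hPa.
V ≈ 6.2 × 70^0.631 = 6.2 × 14.60 ≈ 90 kt.
90 kt falls in the Category 2 band.

2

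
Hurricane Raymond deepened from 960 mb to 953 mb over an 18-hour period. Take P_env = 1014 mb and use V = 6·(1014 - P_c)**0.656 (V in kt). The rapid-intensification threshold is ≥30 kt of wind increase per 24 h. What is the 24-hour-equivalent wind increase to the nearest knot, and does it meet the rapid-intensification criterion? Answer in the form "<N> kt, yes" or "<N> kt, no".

V₁: ΔP = 54, V ≈ 6 × 54^0.656 ≈ 82.15 kt.
V₂: ΔP = 61, V ≈ 6 × 61^0.656 ≈ 88.99 kt.
ΔV over 18 h = 6.84 kt → 24 h equivalent = 6.84 × 24/18 ≈ 9.12 kt.
9 kt < 30 kt ⇒ not rapid intensification.

9 kt, no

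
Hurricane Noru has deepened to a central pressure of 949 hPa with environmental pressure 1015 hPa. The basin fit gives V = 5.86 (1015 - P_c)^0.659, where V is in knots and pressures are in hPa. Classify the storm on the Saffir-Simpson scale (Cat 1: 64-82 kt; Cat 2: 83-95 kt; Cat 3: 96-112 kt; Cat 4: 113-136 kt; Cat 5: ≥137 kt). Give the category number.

ΔP = 1015 − 949 = 66 hPa.
V ≈ 5.86 × 66^0.659 = 5.86 × 15.82 ≈ 93 kt.
93 kt falls in the Category 2 band.

2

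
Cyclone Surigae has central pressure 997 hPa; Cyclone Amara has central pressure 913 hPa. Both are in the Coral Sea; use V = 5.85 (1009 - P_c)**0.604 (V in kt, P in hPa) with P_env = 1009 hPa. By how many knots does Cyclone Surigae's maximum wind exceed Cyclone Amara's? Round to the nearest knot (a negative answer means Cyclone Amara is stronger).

-66 kt

Cyclone Surigae: ΔP = 12; V ≈ 5.85 × 12^0.604 ≈ 26.24 kt.
Cyclone Amara: ΔP = 96; V ≈ 5.85 × 96^0.604 ≈ 92.14 kt.
Difference ≈ 26.24 − 92.14 = -65.90 → -66 kt.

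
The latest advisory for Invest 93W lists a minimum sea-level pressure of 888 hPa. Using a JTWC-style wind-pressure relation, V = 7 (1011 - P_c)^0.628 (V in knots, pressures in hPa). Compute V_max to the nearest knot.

144 kt

ΔP = 1011 − 888 = 123 hPa.
123^0.628 ≈ 20.533.
V ≈ 7 × 20.533 ≈ 143.7 kt.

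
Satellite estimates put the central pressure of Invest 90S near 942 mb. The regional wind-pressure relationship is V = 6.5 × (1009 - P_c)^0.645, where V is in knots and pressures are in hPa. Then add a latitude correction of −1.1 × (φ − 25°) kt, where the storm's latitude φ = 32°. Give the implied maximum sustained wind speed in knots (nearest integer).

ΔP = 1009 − 942 = 67 mb.
67^0.645 ≈ 15.060.
V ≈ 6.5 × 15.060 ≈ 97.9 kt.
Latitude correction: −1.1 × (32 − 25) = -7.7 kt.
Corrected V ≈ 90.2 kt → 90 kt.

90 kt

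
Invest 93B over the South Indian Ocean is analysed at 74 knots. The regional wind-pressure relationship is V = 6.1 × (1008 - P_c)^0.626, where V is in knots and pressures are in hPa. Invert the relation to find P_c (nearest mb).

ΔP = (V / 6.1)^(1/0.626) = (74/6.1)^1.597.
74/6.1 = 12.131; 12.131^1.597 ≈ 53.89 mb.
P_c = 1008 − 53.89 = 954.11 ≈ 954 mb.

954 mb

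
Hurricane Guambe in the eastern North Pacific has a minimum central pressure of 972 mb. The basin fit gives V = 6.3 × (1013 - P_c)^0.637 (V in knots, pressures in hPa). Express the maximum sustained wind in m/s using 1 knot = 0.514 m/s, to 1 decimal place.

34.5 m/s

ΔP = 1013 − 972 = 41 mb.
V ≈ 6.3 × 41^0.637 = 6.3 × 10.650 ≈ 67.094 kt.
67.094 × 0.514 ≈ 34.49 m/s → 34.5 m/s.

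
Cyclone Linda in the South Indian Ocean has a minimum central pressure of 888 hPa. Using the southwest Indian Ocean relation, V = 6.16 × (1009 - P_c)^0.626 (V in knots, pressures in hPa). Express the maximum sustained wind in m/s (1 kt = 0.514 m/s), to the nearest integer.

64 m/s

ΔP = 1009 − 888 = 121 hPa.
V ≈ 6.16 × 121^0.626 = 6.16 × 20.129 ≈ 123.995 kt.
123.995 × 0.514 ≈ 63.73 m/s → 64 m/s.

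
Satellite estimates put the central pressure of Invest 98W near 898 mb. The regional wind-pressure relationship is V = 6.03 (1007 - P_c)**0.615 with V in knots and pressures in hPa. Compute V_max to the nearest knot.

108 kt

ΔP = 1007 − 898 = 109 mb.
109^0.615 ≈ 17.907.
V ≈ 6.03 × 17.907 ≈ 108.0 kt.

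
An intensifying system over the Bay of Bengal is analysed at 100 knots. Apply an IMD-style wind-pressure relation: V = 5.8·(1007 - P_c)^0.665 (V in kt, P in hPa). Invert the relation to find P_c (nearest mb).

935 mb

ΔP = (V / 5.8)^(1/0.665) = (100/5.8)^1.504.
100/5.8 = 17.241; 17.241^1.504 ≈ 72.36 mb.
P_c = 1007 − 72.36 = 934.64 ≈ 935 mb.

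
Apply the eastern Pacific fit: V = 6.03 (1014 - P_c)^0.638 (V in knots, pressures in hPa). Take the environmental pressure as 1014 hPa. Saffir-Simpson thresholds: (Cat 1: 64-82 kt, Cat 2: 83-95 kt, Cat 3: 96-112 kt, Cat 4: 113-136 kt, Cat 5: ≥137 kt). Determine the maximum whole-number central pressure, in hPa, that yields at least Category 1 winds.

973 hPa

Category 1 begins at V = 64 kt.
Required ΔP = (64/6.03)^(1/0.638) = 10.614^1.567 ≈ 40.54 hPa.
P_c ≤ 1014 − 40.54 = 973.46, so the highest integer P_c is 973 hPa.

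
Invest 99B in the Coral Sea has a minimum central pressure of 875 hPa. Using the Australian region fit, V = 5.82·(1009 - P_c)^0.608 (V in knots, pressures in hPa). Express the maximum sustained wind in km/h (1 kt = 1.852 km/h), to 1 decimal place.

ΔP = 1009 − 875 = 134 hPa.
V ≈ 5.82 × 134^0.608 = 5.82 × 19.646 ≈ 114.341 kt.
114.341 × 1.852 ≈ 211.76 km/h → 211.8 km/h.

211.8 km/h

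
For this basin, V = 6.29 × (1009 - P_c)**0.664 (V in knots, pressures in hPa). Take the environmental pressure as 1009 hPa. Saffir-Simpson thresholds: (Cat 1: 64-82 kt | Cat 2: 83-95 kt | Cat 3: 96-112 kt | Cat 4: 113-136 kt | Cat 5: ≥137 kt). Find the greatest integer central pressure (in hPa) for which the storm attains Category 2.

960 hPa

Category 2 begins at V = 83 kt.
Required ΔP = (83/6.29)^(1/0.664) = 13.196^1.506 ≈ 48.68 hPa.
P_c ≤ 1009 − 48.68 = 960.32, so the highest integer P_c is 960 hPa.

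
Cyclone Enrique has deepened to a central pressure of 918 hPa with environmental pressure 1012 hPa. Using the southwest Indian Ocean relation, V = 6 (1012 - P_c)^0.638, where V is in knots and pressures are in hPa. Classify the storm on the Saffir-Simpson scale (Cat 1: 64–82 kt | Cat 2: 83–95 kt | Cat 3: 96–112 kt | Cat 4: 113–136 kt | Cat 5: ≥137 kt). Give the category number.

ΔP = 1012 − 918 = 94 hPa.
V ≈ 6 × 94^0.638 = 6 × 18.15 ≈ 109 kt.
109 kt falls in the Category 3 band.

3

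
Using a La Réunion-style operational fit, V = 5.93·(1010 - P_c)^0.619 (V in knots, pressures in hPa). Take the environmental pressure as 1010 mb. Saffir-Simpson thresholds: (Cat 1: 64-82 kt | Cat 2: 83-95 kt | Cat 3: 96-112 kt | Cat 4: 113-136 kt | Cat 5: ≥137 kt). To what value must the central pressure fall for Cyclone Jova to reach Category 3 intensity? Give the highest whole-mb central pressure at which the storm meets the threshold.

920 mb

Category 3 begins at V = 96 kt.
Required ΔP = (96/5.93)^(1/0.619) = 16.189^1.616 ≈ 89.85 mb.
P_c ≤ 1010 − 89.85 = 920.15, so the highest integer P_c is 920 mb.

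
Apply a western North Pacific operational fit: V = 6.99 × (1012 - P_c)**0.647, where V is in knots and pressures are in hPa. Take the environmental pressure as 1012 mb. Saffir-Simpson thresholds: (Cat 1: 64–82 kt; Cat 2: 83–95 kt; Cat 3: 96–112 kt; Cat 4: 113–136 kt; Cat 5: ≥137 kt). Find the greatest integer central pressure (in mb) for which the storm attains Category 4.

938 mb

Category 4 begins at V = 113 kt.
Required ΔP = (113/6.99)^(1/0.647) = 16.166^1.546 ≈ 73.79 mb.
P_c ≤ 1012 − 73.79 = 938.21, so the highest integer P_c is 938 mb.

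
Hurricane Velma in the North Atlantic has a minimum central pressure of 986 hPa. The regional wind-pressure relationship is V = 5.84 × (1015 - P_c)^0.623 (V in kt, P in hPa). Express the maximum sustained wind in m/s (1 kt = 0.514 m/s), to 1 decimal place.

24.5 m/s

ΔP = 1015 − 986 = 29 hPa.
V ≈ 5.84 × 29^0.623 = 5.84 × 8.148 ≈ 47.587 kt.
47.587 × 0.514 ≈ 24.46 m/s → 24.5 m/s.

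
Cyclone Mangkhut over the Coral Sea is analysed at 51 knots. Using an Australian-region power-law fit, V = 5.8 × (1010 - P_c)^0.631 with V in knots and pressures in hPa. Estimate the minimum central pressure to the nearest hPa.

979 hPa

ΔP = (V / 5.8)^(1/0.631) = (51/5.8)^1.585.
51/5.8 = 8.793; 8.793^1.585 ≈ 31.35 hPa.
P_c = 1010 − 31.35 = 978.65 ≈ 979 hPa.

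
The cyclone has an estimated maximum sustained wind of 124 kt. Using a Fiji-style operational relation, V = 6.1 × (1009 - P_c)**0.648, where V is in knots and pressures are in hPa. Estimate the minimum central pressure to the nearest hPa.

ΔP = (V / 6.1)^(1/0.648) = (124/6.1)^1.543.
124/6.1 = 20.328; 20.328^1.543 ≈ 104.39 hPa.
P_c = 1009 − 104.39 = 904.61 ≈ 905 hPa.

905 hPa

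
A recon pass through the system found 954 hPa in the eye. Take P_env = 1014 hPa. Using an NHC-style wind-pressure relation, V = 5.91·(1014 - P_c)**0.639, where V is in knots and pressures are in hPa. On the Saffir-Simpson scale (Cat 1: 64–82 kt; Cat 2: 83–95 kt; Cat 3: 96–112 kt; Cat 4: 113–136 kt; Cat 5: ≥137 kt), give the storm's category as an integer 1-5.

1

ΔP = 1014 − 954 = 60 hPa.
V ≈ 5.91 × 60^0.639 = 5.91 × 13.68 ≈ 81 kt.
81 kt falls in the Category 1 band.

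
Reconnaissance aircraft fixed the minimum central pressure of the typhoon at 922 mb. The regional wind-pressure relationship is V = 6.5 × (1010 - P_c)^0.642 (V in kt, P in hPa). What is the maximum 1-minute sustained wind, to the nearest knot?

ΔP = 1010 − 922 = 88 mb.
88^0.642 ≈ 17.716.
V ≈ 6.5 × 17.716 ≈ 115.2 kt.

115 kt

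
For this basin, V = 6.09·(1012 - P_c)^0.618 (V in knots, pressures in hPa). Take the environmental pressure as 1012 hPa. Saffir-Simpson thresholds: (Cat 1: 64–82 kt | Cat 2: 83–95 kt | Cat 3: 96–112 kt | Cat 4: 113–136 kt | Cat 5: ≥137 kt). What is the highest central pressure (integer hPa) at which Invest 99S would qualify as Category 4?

899 hPa

Category 4 begins at V = 113 kt.
Required ΔP = (113/6.09)^(1/0.618) = 18.555^1.618 ≈ 112.86 hPa.
P_c ≤ 1012 − 112.86 = 899.14, so the highest integer P_c is 899 hPa.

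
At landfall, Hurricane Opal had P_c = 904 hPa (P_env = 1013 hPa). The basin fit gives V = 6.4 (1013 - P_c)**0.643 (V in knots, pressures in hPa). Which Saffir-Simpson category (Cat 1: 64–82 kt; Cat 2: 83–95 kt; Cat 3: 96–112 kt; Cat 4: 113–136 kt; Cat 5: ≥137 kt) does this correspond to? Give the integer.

4

ΔP = 1013 − 904 = 109 hPa.
V ≈ 6.4 × 109^0.643 = 6.4 × 20.42 ≈ 131 kt.
131 kt falls in the Category 4 band.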